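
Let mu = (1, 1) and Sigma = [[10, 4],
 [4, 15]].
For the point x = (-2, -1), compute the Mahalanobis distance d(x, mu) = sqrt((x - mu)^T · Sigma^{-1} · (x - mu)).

Step 1 — centre the observation: (x - mu) = (-3, -2).

Step 2 — invert Sigma. det(Sigma) = 10·15 - (4)² = 134.
  Sigma^{-1} = (1/det) · [[d, -b], [-b, a]] = [[0.1119, -0.0299],
 [-0.0299, 0.0746]].

Step 3 — form the quadratic (x - mu)^T · Sigma^{-1} · (x - mu):
  Sigma^{-1} · (x - mu) = (-0.2761, -0.0597).
  (x - mu)^T · [Sigma^{-1} · (x - mu)] = (-3)·(-0.2761) + (-2)·(-0.0597) = 0.9478.

Step 4 — take square root: d = √(0.9478) ≈ 0.9735.

d(x, mu) = √(0.9478) ≈ 0.9735


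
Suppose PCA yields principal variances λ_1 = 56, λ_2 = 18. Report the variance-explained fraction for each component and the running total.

Step 1 — total variance = trace(Sigma) = Σ λ_i = 56 + 18 = 74.

Step 2 — fraction explained by component i = λ_i / Σ λ:
  PC1: 56/74 = 0.7568
  PC2: 18/74 = 0.2432

Step 3 — cumulative fraction after k components = (λ_1 + ... + λ_k) / Σ λ:
  k = 1: 56/74 = 0.7568
  k = 2: (56 + 18)/74 = 74/74 = 1

Summary (fraction, with percent):

explained: PC1 0.7568 (75.68%), PC2 0.2432 (24.32%);  cumulative: 0.7568, 1


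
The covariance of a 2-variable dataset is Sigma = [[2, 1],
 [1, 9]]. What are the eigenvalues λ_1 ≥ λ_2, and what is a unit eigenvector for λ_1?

Step 1 — characteristic polynomial of 2×2 Sigma:
  det(Sigma - λI) = λ² - trace · λ + det = 0.
  trace = 2 + 9 = 11, det = 2·9 - (1)² = 17.
Step 2 — discriminant:
  Δ = trace² - 4·det = 121 - 68 = 53.
Step 3 — eigenvalues:
  λ = (trace ± √Δ)/2 = (11 ± 7.2801)/2,
  λ_1 = 9.1401,  λ_2 = 1.8599.

Step 4 — unit eigenvector for λ_1: solve (Sigma - λ_1 I)v = 0. First row:
  (2 - 9.1401)·v_x + (1)·v_y = 0, i.e. (-7.1401)·v_x + (1)·v_y = 0,
  so v ∝ (b, λ_1 - a) = (1, 7.1401) = u.
  ||u|| = √((1)² + (7.1401)²) = √(51.9804) ≈ 7.2097,
  v_1 = u/||u|| ≈ (0.1387, 0.9903) (||v_1|| = 1).

λ_1 = 9.1401,  λ_2 = 1.8599;  v_1 ≈ (0.1387, 0.9903)


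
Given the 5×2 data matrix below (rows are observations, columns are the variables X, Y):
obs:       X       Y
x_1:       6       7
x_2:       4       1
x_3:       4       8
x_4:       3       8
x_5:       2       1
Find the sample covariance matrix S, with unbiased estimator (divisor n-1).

Step 1 — column means:
  mean(X) = (6 + 4 + 4 + 3 + 2) / 5 = 19/5 = 3.8
  mean(Y) = (7 + 1 + 8 + 8 + 1) / 5 = 25/5 = 5

Step 2 — sample covariance S[i,j] = (1/(n-1)) · Σ_k (x_{k,i} - mean_i) · (x_{k,j} - mean_j), with n-1 = 4.
  S[X,X] = ((2.2)·(2.2) + (0.2)·(0.2) + (0.2)·(0.2) + (-0.8)·(-0.8) + (-1.8)·(-1.8)) / 4 = 8.8/4 = 2.2
  S[X,Y] = ((2.2)·(2) + (0.2)·(-4) + (0.2)·(3) + (-0.8)·(3) + (-1.8)·(-4)) / 4 = 9/4 = 2.25
  S[Y,Y] = ((2)·(2) + (-4)·(-4) + (3)·(3) + (3)·(3) + (-4)·(-4)) / 4 = 54/4 = 13.5

S is symmetric (S[j,i] = S[i,j]). Assembling:

S = [[2.2, 2.25],
 [2.25, 13.5]]


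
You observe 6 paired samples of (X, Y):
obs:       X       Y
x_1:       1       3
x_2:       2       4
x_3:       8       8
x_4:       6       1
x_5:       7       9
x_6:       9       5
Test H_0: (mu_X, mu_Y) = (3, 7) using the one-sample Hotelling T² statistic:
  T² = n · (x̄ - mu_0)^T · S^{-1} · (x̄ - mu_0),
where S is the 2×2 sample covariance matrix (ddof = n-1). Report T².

Step 1 — sample mean vector:
  mean(X) = (1 + 2 + 8 + 6 + 7 + 9) / 6 = 33/6 = 5.5
  mean(Y) = (3 + 4 + 8 + 1 + 9 + 5) / 6 = 30/6 = 5
  x̄ = (5.5, 5),  deviation x̄ - mu_0 = (5.5, 5) - (3, 7) = (2.5, -2).

Step 2 — sample covariance matrix, S[i,j] = (1/(n-1)) · Σ_k (x_{k,i} - mean_i) · (x_{k,j} - mean_j), divisor n-1 = 5:
  S[X,X] = ((-4.5)·(-4.5) + (-3.5)·(-3.5) + (2.5)·(2.5) + (0.5)·(0.5) + (1.5)·(1.5) + (3.5)·(3.5)) / 5 = 53.5/5 = 10.7
  S[X,Y] = ((-4.5)·(-2) + (-3.5)·(-1) + (2.5)·(3) + (0.5)·(-4) + (1.5)·(4) + (3.5)·(0)) / 5 = 24/5 = 4.8
  S[Y,Y] = ((-2)·(-2) + (-1)·(-1) + (3)·(3) + (-4)·(-4) + (4)·(4) + (0)·(0)) / 5 = 46/5 = 9.2
  S = [[10.7, 4.8],
 [4.8, 9.2]].

Step 3 — invert S. det(S) = 10.7·9.2 - (4.8)² = 75.4.
  S^{-1} = (1/det) · [[d, -b], [-b, a]] = [[0.122, -0.0637],
 [-0.0637, 0.1419]].

Step 4 — quadratic form (x̄ - mu_0)^T · S^{-1} · (x̄ - mu_0):
  S^{-1} · (x̄ - mu_0) = (0.4324, -0.443),
  (x̄ - mu_0)^T · [...] = (2.5)·(0.4324) + (-2)·(-0.443) = 1.9668.

Step 5 — scale by n: T² = 6 · 1.9668 = 11.8011.

T² ≈ 11.8011


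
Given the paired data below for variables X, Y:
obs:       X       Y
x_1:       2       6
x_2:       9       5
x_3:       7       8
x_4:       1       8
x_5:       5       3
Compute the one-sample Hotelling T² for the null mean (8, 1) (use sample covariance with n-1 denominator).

Step 1 — sample mean vector:
  mean(X) = (2 + 9 + 7 + 1 + 5) / 5 = 24/5 = 4.8
  mean(Y) = (6 + 5 + 8 + 8 + 3) / 5 = 30/5 = 6
  x̄ = (4.8, 6),  deviation x̄ - mu_0 = (4.8, 6) - (8, 1) = (-3.2, 5).

Step 2 — sample covariance matrix, S[i,j] = (1/(n-1)) · Σ_k (x_{k,i} - mean_i) · (x_{k,j} - mean_j), divisor n-1 = 4:
  S[X,X] = ((-2.8)·(-2.8) + (4.2)·(4.2) + (2.2)·(2.2) + (-3.8)·(-3.8) + (0.2)·(0.2)) / 4 = 44.8/4 = 11.2
  S[X,Y] = ((-2.8)·(0) + (4.2)·(-1) + (2.2)·(2) + (-3.8)·(2) + (0.2)·(-3)) / 4 = -8/4 = -2
  S[Y,Y] = ((0)·(0) + (-1)·(-1) + (2)·(2) + (2)·(2) + (-3)·(-3)) / 4 = 18/4 = 4.5
  S = [[11.2, -2],
 [-2, 4.5]].

Step 3 — invert S. det(S) = 11.2·4.5 - (-2)² = 46.4.
  S^{-1} = (1/det) · [[d, -b], [-b, a]] = [[0.097, 0.0431],
 [0.0431, 0.2414]].

Step 4 — quadratic form (x̄ - mu_0)^T · S^{-1} · (x̄ - mu_0):
  S^{-1} · (x̄ - mu_0) = (-0.0948, 1.069),
  (x̄ - mu_0)^T · [...] = (-3.2)·(-0.0948) + (5)·(1.069) = 5.6483.

Step 5 — scale by n: T² = 5 · 5.6483 = 28.2414.

T² ≈ 28.2414


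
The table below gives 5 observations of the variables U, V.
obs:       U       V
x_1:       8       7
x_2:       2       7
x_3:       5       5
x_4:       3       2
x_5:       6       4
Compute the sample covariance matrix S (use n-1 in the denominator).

Step 1 — column means:
  mean(U) = (8 + 2 + 5 + 3 + 6) / 5 = 24/5 = 4.8
  mean(V) = (7 + 7 + 5 + 2 + 4) / 5 = 25/5 = 5

Step 2 — sample covariance S[i,j] = (1/(n-1)) · Σ_k (x_{k,i} - mean_i) · (x_{k,j} - mean_j), with n-1 = 4.
  S[U,U] = ((3.2)·(3.2) + (-2.8)·(-2.8) + (0.2)·(0.2) + (-1.8)·(-1.8) + (1.2)·(1.2)) / 4 = 22.8/4 = 5.7
  S[U,V] = ((3.2)·(2) + (-2.8)·(2) + (0.2)·(0) + (-1.8)·(-3) + (1.2)·(-1)) / 4 = 5/4 = 1.25
  S[V,V] = ((2)·(2) + (2)·(2) + (0)·(0) + (-3)·(-3) + (-1)·(-1)) / 4 = 18/4 = 4.5

S is symmetric (S[j,i] = S[i,j]). Assembling:

S = [[5.7, 1.25],
 [1.25, 4.5]]


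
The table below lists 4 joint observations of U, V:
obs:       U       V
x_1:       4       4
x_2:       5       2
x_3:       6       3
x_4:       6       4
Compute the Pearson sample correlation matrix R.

Step 1 — column means:
  mean(U) = (4 + 5 + 6 + 6) / 4 = 21/4 = 5.25
  mean(V) = (4 + 2 + 3 + 4) / 4 = 13/4 = 3.25

Step 2 — sample variances and covariances s[i,j] = (1/(n-1)) · Σ_k (x_{k,i} - mean_i) · (x_{k,j} - mean_j), with n-1 = 3:
  s[U,U] = ((-1.25)·(-1.25) + (-0.25)·(-0.25) + (0.75)·(0.75) + (0.75)·(0.75)) / 3 = 2.75/3 = 0.9167
  s[U,V] = ((-1.25)·(0.75) + (-0.25)·(-1.25) + (0.75)·(-0.25) + (0.75)·(0.75)) / 3 = -0.25/3 = -0.0833
  s[V,V] = ((0.75)·(0.75) + (-1.25)·(-1.25) + (-0.25)·(-0.25) + (0.75)·(0.75)) / 3 = 2.75/3 = 0.9167
  Sample standard deviations s_i = √(s[i,i]):
  s(U) = √(0.9167) = 0.9574
  s(V) = √(0.9167) = 0.9574

Step 3 — r_{ij} = s_{ij} / (s_i · s_j):
  r[U,U] = 1 (diagonal).
  r[U,V] = -0.0833 / (0.9574 · 0.9574) = -0.0833 / 0.9167 = -0.0909
  r[V,V] = 1 (diagonal).

R is symmetric with unit diagonal. Assembling:

R = [[1, -0.0909],
 [-0.0909, 1]]


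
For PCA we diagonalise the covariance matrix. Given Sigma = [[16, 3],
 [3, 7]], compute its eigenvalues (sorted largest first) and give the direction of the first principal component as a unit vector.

Step 1 — characteristic polynomial of 2×2 Sigma:
  det(Sigma - λI) = λ² - trace · λ + det = 0.
  trace = 16 + 7 = 23, det = 16·7 - (3)² = 103.
Step 2 — discriminant:
  Δ = trace² - 4·det = 529 - 412 = 117.
Step 3 — eigenvalues:
  λ = (trace ± √Δ)/2 = (23 ± 10.8167)/2,
  λ_1 = 16.9083,  λ_2 = 6.0917.

Step 4 — unit eigenvector for λ_1: solve (Sigma - λ_1 I)v = 0. First row:
  (16 - 16.9083)·v_x + (3)·v_y = 0, i.e. (-0.9083)·v_x + (3)·v_y = 0,
  so v ∝ (b, λ_1 - a) = (3, 0.9083) = u.
  ||u|| = √((3)² + (0.9083)²) = √(9.8251) ≈ 3.1345,
  v_1 = u/||u|| ≈ (0.9571, 0.2898) (||v_1|| = 1).

λ_1 = 16.9083,  λ_2 = 6.0917;  v_1 ≈ (0.9571, 0.2898)


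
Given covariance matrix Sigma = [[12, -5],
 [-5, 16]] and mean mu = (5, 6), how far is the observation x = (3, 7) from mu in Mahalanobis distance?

Step 1 — centre the observation: (x - mu) = (-2, 1).

Step 2 — invert Sigma. det(Sigma) = 12·16 - (-5)² = 167.
  Sigma^{-1} = (1/det) · [[d, -b], [-b, a]] = [[0.0958, 0.0299],
 [0.0299, 0.0719]].

Step 3 — form the quadratic (x - mu)^T · Sigma^{-1} · (x - mu):
  Sigma^{-1} · (x - mu) = (-0.1617, 0.012).
  (x - mu)^T · [Sigma^{-1} · (x - mu)] = (-2)·(-0.1617) + (1)·(0.012) = 0.3353.

Step 4 — take square root: d = √(0.3353) ≈ 0.5791.

d(x, mu) = √(0.3353) ≈ 0.5791


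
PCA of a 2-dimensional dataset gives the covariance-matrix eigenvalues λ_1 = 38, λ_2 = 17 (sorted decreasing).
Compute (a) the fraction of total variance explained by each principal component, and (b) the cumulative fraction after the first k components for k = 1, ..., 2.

Step 1 — total variance = trace(Sigma) = Σ λ_i = 38 + 17 = 55.

Step 2 — fraction explained by component i = λ_i / Σ λ:
  PC1: 38/55 = 0.6909
  PC2: 17/55 = 0.3091

Step 3 — cumulative fraction after k components = (λ_1 + ... + λ_k) / Σ λ:
  k = 1: 38/55 = 0.6909
  k = 2: (38 + 17)/55 = 55/55 = 1

Summary (fraction, with percent):

explained: PC1 0.6909 (69.09%), PC2 0.3091 (30.91%);  cumulative: 0.6909, 1


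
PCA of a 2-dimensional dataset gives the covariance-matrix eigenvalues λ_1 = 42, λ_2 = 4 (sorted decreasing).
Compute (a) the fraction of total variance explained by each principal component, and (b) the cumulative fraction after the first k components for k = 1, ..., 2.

Step 1 — total variance = trace(Sigma) = Σ λ_i = 42 + 4 = 46.

Step 2 — fraction explained by component i = λ_i / Σ λ:
  PC1: 42/46 = 0.913
  PC2: 4/46 = 0.087

Step 3 — cumulative fraction after k components = (λ_1 + ... + λ_k) / Σ λ:
  k = 1: 42/46 = 0.913
  k = 2: (42 + 4)/46 = 46/46 = 1

Summary (fraction, with percent):

explained: PC1 0.913 (91.3%), PC2 0.087 (8.7%);  cumulative: 0.913, 1


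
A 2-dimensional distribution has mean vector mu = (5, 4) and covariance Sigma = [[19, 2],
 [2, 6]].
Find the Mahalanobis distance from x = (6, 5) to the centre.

Step 1 — centre the observation: (x - mu) = (1, 1).

Step 2 — invert Sigma. det(Sigma) = 19·6 - (2)² = 110.
  Sigma^{-1} = (1/det) · [[d, -b], [-b, a]] = [[0.0545, -0.0182],
 [-0.0182, 0.1727]].

Step 3 — form the quadratic (x - mu)^T · Sigma^{-1} · (x - mu):
  Sigma^{-1} · (x - mu) = (0.0364, 0.1545).
  (x - mu)^T · [Sigma^{-1} · (x - mu)] = (1)·(0.0364) + (1)·(0.1545) = 0.1909.

Step 4 — take square root: d = √(0.1909) ≈ 0.4369.

d(x, mu) = √(0.1909) ≈ 0.4369


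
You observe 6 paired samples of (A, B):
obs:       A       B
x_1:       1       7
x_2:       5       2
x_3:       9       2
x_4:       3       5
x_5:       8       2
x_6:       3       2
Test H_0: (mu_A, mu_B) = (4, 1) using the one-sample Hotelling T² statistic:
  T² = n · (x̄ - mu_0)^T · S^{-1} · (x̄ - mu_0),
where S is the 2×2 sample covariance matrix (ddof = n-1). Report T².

Step 1 — sample mean vector:
  mean(A) = (1 + 5 + 9 + 3 + 8 + 3) / 6 = 29/6 = 4.8333
  mean(B) = (7 + 2 + 2 + 5 + 2 + 2) / 6 = 20/6 = 3.3333
  x̄ = (4.8333, 3.3333),  deviation x̄ - mu_0 = (4.8333, 3.3333) - (4, 1) = (0.8333, 2.3333).

Step 2 — sample covariance matrix, S[i,j] = (1/(n-1)) · Σ_k (x_{k,i} - mean_i) · (x_{k,j} - mean_j), divisor n-1 = 5:
  S[A,A] = ((-3.8333)·(-3.8333) + (0.1667)·(0.1667) + (4.1667)·(4.1667) + (-1.8333)·(-1.8333) + (3.1667)·(3.1667) + (-1.8333)·(-1.8333)) / 5 = 48.8333/5 = 9.7667
  S[A,B] = ((-3.8333)·(3.6667) + (0.1667)·(-1.3333) + (4.1667)·(-1.3333) + (-1.8333)·(1.6667) + (3.1667)·(-1.3333) + (-1.8333)·(-1.3333)) / 5 = -24.6667/5 = -4.9333
  S[B,B] = ((3.6667)·(3.6667) + (-1.3333)·(-1.3333) + (-1.3333)·(-1.3333) + (1.6667)·(1.6667) + (-1.3333)·(-1.3333) + (-1.3333)·(-1.3333)) / 5 = 23.3333/5 = 4.6667
  S = [[9.7667, -4.9333],
 [-4.9333, 4.6667]].

Step 3 — invert S. det(S) = 9.7667·4.6667 - (-4.9333)² = 21.24.
  S^{-1} = (1/det) · [[d, -b], [-b, a]] = [[0.2197, 0.2323],
 [0.2323, 0.4598]].

Step 4 — quadratic form (x̄ - mu_0)^T · S^{-1} · (x̄ - mu_0):
  S^{-1} · (x̄ - mu_0) = (0.725, 1.2665),
  (x̄ - mu_0)^T · [...] = (0.8333)·(0.725) + (2.3333)·(1.2665) = 3.5593.

Step 5 — scale by n: T² = 6 · 3.5593 = 21.3559.

T² ≈ 21.3559


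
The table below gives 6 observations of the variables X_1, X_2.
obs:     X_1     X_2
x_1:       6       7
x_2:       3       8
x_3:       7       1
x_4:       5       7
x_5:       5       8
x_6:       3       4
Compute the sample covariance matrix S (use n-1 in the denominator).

Step 1 — column means:
  mean(X_1) = (6 + 3 + 7 + 5 + 5 + 3) / 6 = 29/6 = 4.8333
  mean(X_2) = (7 + 8 + 1 + 7 + 8 + 4) / 6 = 35/6 = 5.8333

Step 2 — sample covariance S[i,j] = (1/(n-1)) · Σ_k (x_{k,i} - mean_i) · (x_{k,j} - mean_j), with n-1 = 5.
  S[X_1,X_1] = ((1.1667)·(1.1667) + (-1.8333)·(-1.8333) + (2.1667)·(2.1667) + (0.1667)·(0.1667) + (0.1667)·(0.1667) + (-1.8333)·(-1.8333)) / 5 = 12.8333/5 = 2.5667
  S[X_1,X_2] = ((1.1667)·(1.1667) + (-1.8333)·(2.1667) + (2.1667)·(-4.8333) + (0.1667)·(1.1667) + (0.1667)·(2.1667) + (-1.8333)·(-1.8333)) / 5 = -9.1667/5 = -1.8333
  S[X_2,X_2] = ((1.1667)·(1.1667) + (2.1667)·(2.1667) + (-4.8333)·(-4.8333) + (1.1667)·(1.1667) + (2.1667)·(2.1667) + (-1.8333)·(-1.8333)) / 5 = 38.8333/5 = 7.7667

S is symmetric (S[j,i] = S[i,j]). Assembling:

S = [[2.5667, -1.8333],
 [-1.8333, 7.7667]]


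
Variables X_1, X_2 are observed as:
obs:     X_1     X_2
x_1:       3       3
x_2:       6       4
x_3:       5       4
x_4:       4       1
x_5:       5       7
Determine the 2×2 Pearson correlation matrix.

Step 1 — column means:
  mean(X_1) = (3 + 6 + 5 + 4 + 5) / 5 = 23/5 = 4.6
  mean(X_2) = (3 + 4 + 4 + 1 + 7) / 5 = 19/5 = 3.8

Step 2 — sample variances and covariances s[i,j] = (1/(n-1)) · Σ_k (x_{k,i} - mean_i) · (x_{k,j} - mean_j), with n-1 = 4:
  s[X_1,X_1] = ((-1.6)·(-1.6) + (1.4)·(1.4) + (0.4)·(0.4) + (-0.6)·(-0.6) + (0.4)·(0.4)) / 4 = 5.2/4 = 1.3
  s[X_1,X_2] = ((-1.6)·(-0.8) + (1.4)·(0.2) + (0.4)·(0.2) + (-0.6)·(-2.8) + (0.4)·(3.2)) / 4 = 4.6/4 = 1.15
  s[X_2,X_2] = ((-0.8)·(-0.8) + (0.2)·(0.2) + (0.2)·(0.2) + (-2.8)·(-2.8) + (3.2)·(3.2)) / 4 = 18.8/4 = 4.7
  Sample standard deviations s_i = √(s[i,i]):
  s(X_1) = √(1.3) = 1.1402
  s(X_2) = √(4.7) = 2.1679

Step 3 — r_{ij} = s_{ij} / (s_i · s_j):
  r[X_1,X_1] = 1 (diagonal).
  r[X_1,X_2] = 1.15 / (1.1402 · 2.1679) = 1.15 / 2.4718 = 0.4652
  r[X_2,X_2] = 1 (diagonal).

R is symmetric with unit diagonal. Assembling:

R = [[1, 0.4652],
 [0.4652, 1]]


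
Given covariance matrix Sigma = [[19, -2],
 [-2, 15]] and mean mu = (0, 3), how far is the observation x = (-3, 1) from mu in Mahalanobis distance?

Step 1 — centre the observation: (x - mu) = (-3, -2).

Step 2 — invert Sigma. det(Sigma) = 19·15 - (-2)² = 281.
  Sigma^{-1} = (1/det) · [[d, -b], [-b, a]] = [[0.0534, 0.0071],
 [0.0071, 0.0676]].

Step 3 — form the quadratic (x - mu)^T · Sigma^{-1} · (x - mu):
  Sigma^{-1} · (x - mu) = (-0.1744, -0.1566).
  (x - mu)^T · [Sigma^{-1} · (x - mu)] = (-3)·(-0.1744) + (-2)·(-0.1566) = 0.8363.

Step 4 — take square root: d = √(0.8363) ≈ 0.9145.

d(x, mu) = √(0.8363) ≈ 0.9145


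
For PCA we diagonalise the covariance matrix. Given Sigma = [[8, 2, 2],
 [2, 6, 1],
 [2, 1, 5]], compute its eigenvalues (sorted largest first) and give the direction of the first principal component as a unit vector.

Step 1 — characteristic polynomial p(λ) = det(λI - Sigma) = λ³ - tr·λ² + c_1·λ - det, where tr = trace, c_1 = sum of the principal 2×2 minors, det = det(Sigma):
  tr = 8 + 6 + 5 = 19,
  c_1 = (8·6 - (2)²) + (8·5 - (2)²) + (6·5 - (1)²) = 44 + 36 + 29 = 109,
  det = 8·(6·5 - (1)²) - (2)·((2)·5 - (1)·(2)) + (2)·((2)·(1) - 6·(2)) = 8·(29) - (2)·(8) + (2)·(-10) = 196.
  So p(λ) = λ³ - 19λ² + 109λ - 196.
Step 2 — look for an integer root (rational root theorem: any rational root is an integer divisor of 196). Testing λ = 4:
  p(4) = 64 - 304 + 436 - 196 = 0  ✓
  Dividing out (λ - 4): p(λ) = (λ - 4)(λ² - 15λ + 49).
Step 3 — remaining eigenvalues from the quadratic λ² - 15λ + 49 = 0:
  Δ = 15² - 4·49 = 225 - 196 = 29,  λ = (15 ± √29)/2 = (15 ± 5.3852)/2 ≈ 10.1926 or 4.8074.
  Sorted: λ_1 = 10.1926,  λ_2 = 4.8074,  λ_3 = 4  (check: sum = 19 = tr ✓).

Step 4 — unit eigenvector for λ_1 ≈ 10.1926: v spans the null space of (Sigma - λ_1 I), whose rows are
  r_1 = (-2.1926, 2, 2),  r_2 = (2, -4.1926, 1),  r_3 = (2, 1, -5.1926).
  v is orthogonal to every row, so take v ∝ r_1 × r_2 = ((2)·(1) - (2)·(-4.1926), (2)·(2) - (-2.1926)·(1), (-2.1926)·(-4.1926) - (2)·(2)) ≈ (10.3852, 6.1926, 5.1926).
  Let u = (10.3852, 6.1926, 5.1926).
  ||u|| = √((10.3852)² + (6.1926)² + (5.1926)²) = √(173.1626) ≈ 13.1591,  v_1 = u/||u|| ≈ (0.7892, 0.4706, 0.3946) (||v_1|| = 1).

λ_1 = 10.1926,  λ_2 = 4.8074,  λ_3 = 4;  v_1 ≈ (0.7892, 0.4706, 0.3946)


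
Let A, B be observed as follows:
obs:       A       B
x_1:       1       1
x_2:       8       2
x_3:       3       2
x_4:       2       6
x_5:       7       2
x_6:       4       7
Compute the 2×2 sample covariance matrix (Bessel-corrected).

Step 1 — column means:
  mean(A) = (1 + 8 + 3 + 2 + 7 + 4) / 6 = 25/6 = 4.1667
  mean(B) = (1 + 2 + 2 + 6 + 2 + 7) / 6 = 20/6 = 3.3333

Step 2 — sample covariance S[i,j] = (1/(n-1)) · Σ_k (x_{k,i} - mean_i) · (x_{k,j} - mean_j), with n-1 = 5.
  S[A,A] = ((-3.1667)·(-3.1667) + (3.8333)·(3.8333) + (-1.1667)·(-1.1667) + (-2.1667)·(-2.1667) + (2.8333)·(2.8333) + (-0.1667)·(-0.1667)) / 5 = 38.8333/5 = 7.7667
  S[A,B] = ((-3.1667)·(-2.3333) + (3.8333)·(-1.3333) + (-1.1667)·(-1.3333) + (-2.1667)·(2.6667) + (2.8333)·(-1.3333) + (-0.1667)·(3.6667)) / 5 = -6.3333/5 = -1.2667
  S[B,B] = ((-2.3333)·(-2.3333) + (-1.3333)·(-1.3333) + (-1.3333)·(-1.3333) + (2.6667)·(2.6667) + (-1.3333)·(-1.3333) + (3.6667)·(3.6667)) / 5 = 31.3333/5 = 6.2667

S is symmetric (S[j,i] = S[i,j]). Assembling:

S = [[7.7667, -1.2667],
 [-1.2667, 6.2667]]


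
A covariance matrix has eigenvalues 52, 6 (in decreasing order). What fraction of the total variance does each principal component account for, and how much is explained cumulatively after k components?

Step 1 — total variance = trace(Sigma) = Σ λ_i = 52 + 6 = 58.

Step 2 — fraction explained by component i = λ_i / Σ λ:
  PC1: 52/58 = 0.8966
  PC2: 6/58 = 0.1034

Step 3 — cumulative fraction after k components = (λ_1 + ... + λ_k) / Σ λ:
  k = 1: 52/58 = 0.8966
  k = 2: (52 + 6)/58 = 58/58 = 1

Summary (fraction, with percent):

explained: PC1 0.8966 (89.66%), PC2 0.1034 (10.34%);  cumulative: 0.8966, 1


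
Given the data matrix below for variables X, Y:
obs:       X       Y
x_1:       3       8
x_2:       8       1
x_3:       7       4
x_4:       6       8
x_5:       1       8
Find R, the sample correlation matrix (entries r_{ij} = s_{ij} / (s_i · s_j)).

Step 1 — column means:
  mean(X) = (3 + 8 + 7 + 6 + 1) / 5 = 25/5 = 5
  mean(Y) = (8 + 1 + 4 + 8 + 8) / 5 = 29/5 = 5.8

Step 2 — sample variances and covariances s[i,j] = (1/(n-1)) · Σ_k (x_{k,i} - mean_i) · (x_{k,j} - mean_j), with n-1 = 4:
  s[X,X] = ((-2)·(-2) + (3)·(3) + (2)·(2) + (1)·(1) + (-4)·(-4)) / 4 = 34/4 = 8.5
  s[X,Y] = ((-2)·(2.2) + (3)·(-4.8) + (2)·(-1.8) + (1)·(2.2) + (-4)·(2.2)) / 4 = -29/4 = -7.25
  s[Y,Y] = ((2.2)·(2.2) + (-4.8)·(-4.8) + (-1.8)·(-1.8) + (2.2)·(2.2) + (2.2)·(2.2)) / 4 = 40.8/4 = 10.2
  Sample standard deviations s_i = √(s[i,i]):
  s(X) = √(8.5) = 2.9155
  s(Y) = √(10.2) = 3.1937

Step 3 — r_{ij} = s_{ij} / (s_i · s_j):
  r[X,X] = 1 (diagonal).
  r[X,Y] = -7.25 / (2.9155 · 3.1937) = -7.25 / 9.3113 = -0.7786
  r[Y,Y] = 1 (diagonal).

R is symmetric with unit diagonal. Assembling:

R = [[1, -0.7786],
 [-0.7786, 1]]


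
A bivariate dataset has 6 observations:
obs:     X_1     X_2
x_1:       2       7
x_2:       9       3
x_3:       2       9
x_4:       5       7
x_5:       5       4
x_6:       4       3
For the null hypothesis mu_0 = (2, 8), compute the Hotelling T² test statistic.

Step 1 — sample mean vector:
  mean(X_1) = (2 + 9 + 2 + 5 + 5 + 4) / 6 = 27/6 = 4.5
  mean(X_2) = (7 + 3 + 9 + 7 + 4 + 3) / 6 = 33/6 = 5.5
  x̄ = (4.5, 5.5),  deviation x̄ - mu_0 = (4.5, 5.5) - (2, 8) = (2.5, -2.5).

Step 2 — sample covariance matrix, S[i,j] = (1/(n-1)) · Σ_k (x_{k,i} - mean_i) · (x_{k,j} - mean_j), divisor n-1 = 5:
  S[X_1,X_1] = ((-2.5)·(-2.5) + (4.5)·(4.5) + (-2.5)·(-2.5) + (0.5)·(0.5) + (0.5)·(0.5) + (-0.5)·(-0.5)) / 5 = 33.5/5 = 6.7
  S[X_1,X_2] = ((-2.5)·(1.5) + (4.5)·(-2.5) + (-2.5)·(3.5) + (0.5)·(1.5) + (0.5)·(-1.5) + (-0.5)·(-2.5)) / 5 = -22.5/5 = -4.5
  S[X_2,X_2] = ((1.5)·(1.5) + (-2.5)·(-2.5) + (3.5)·(3.5) + (1.5)·(1.5) + (-1.5)·(-1.5) + (-2.5)·(-2.5)) / 5 = 31.5/5 = 6.3
  S = [[6.7, -4.5],
 [-4.5, 6.3]].

Step 3 — invert S. det(S) = 6.7·6.3 - (-4.5)² = 21.96.
  S^{-1} = (1/det) · [[d, -b], [-b, a]] = [[0.2869, 0.2049],
 [0.2049, 0.3051]].

Step 4 — quadratic form (x̄ - mu_0)^T · S^{-1} · (x̄ - mu_0):
  S^{-1} · (x̄ - mu_0) = (0.2049, -0.2505),
  (x̄ - mu_0)^T · [...] = (2.5)·(0.2049) + (-2.5)·(-0.2505) = 1.1384.

Step 5 — scale by n: T² = 6 · 1.1384 = 6.8306.

T² ≈ 6.8306


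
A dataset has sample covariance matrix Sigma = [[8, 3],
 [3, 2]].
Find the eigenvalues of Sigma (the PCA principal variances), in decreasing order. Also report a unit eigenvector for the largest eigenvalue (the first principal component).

Step 1 — characteristic polynomial of 2×2 Sigma:
  det(Sigma - λI) = λ² - trace · λ + det = 0.
  trace = 8 + 2 = 10, det = 8·2 - (3)² = 7.
Step 2 — discriminant:
  Δ = trace² - 4·det = 100 - 28 = 72.
Step 3 — eigenvalues:
  λ = (trace ± √Δ)/2 = (10 ± 8.4853)/2,
  λ_1 = 9.2426,  λ_2 = 0.7574.

Step 4 — unit eigenvector for λ_1: solve (Sigma - λ_1 I)v = 0. First row:
  (8 - 9.2426)·v_x + (3)·v_y = 0, i.e. (-1.2426)·v_x + (3)·v_y = 0,
  so v ∝ (b, λ_1 - a) = (3, 1.2426) = u.
  ||u|| = √((3)² + (1.2426)²) = √(10.5442) ≈ 3.2472,
  v_1 = u/||u|| ≈ (0.9239, 0.3827) (||v_1|| = 1).

λ_1 = 9.2426,  λ_2 = 0.7574;  v_1 ≈ (0.9239, 0.3827)


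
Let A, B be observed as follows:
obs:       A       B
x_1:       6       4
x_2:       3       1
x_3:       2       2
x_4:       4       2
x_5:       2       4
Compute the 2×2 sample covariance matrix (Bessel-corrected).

Step 1 — column means:
  mean(A) = (6 + 3 + 2 + 4 + 2) / 5 = 17/5 = 3.4
  mean(B) = (4 + 1 + 2 + 2 + 4) / 5 = 13/5 = 2.6

Step 2 — sample covariance S[i,j] = (1/(n-1)) · Σ_k (x_{k,i} - mean_i) · (x_{k,j} - mean_j), with n-1 = 4.
  S[A,A] = ((2.6)·(2.6) + (-0.4)·(-0.4) + (-1.4)·(-1.4) + (0.6)·(0.6) + (-1.4)·(-1.4)) / 4 = 11.2/4 = 2.8
  S[A,B] = ((2.6)·(1.4) + (-0.4)·(-1.6) + (-1.4)·(-0.6) + (0.6)·(-0.6) + (-1.4)·(1.4)) / 4 = 2.8/4 = 0.7
  S[B,B] = ((1.4)·(1.4) + (-1.6)·(-1.6) + (-0.6)·(-0.6) + (-0.6)·(-0.6) + (1.4)·(1.4)) / 4 = 7.2/4 = 1.8

S is symmetric (S[j,i] = S[i,j]). Assembling:

S = [[2.8, 0.7],
 [0.7, 1.8]]


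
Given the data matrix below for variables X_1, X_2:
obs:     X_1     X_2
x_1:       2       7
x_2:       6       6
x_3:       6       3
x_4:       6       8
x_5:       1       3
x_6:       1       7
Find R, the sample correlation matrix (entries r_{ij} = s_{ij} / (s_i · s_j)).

Step 1 — column means:
  mean(X_1) = (2 + 6 + 6 + 6 + 1 + 1) / 6 = 22/6 = 3.6667
  mean(X_2) = (7 + 6 + 3 + 8 + 3 + 7) / 6 = 34/6 = 5.6667

Step 2 — sample variances and covariances s[i,j] = (1/(n-1)) · Σ_k (x_{k,i} - mean_i) · (x_{k,j} - mean_j), with n-1 = 5:
  s[X_1,X_1] = ((-1.6667)·(-1.6667) + (2.3333)·(2.3333) + (2.3333)·(2.3333) + (2.3333)·(2.3333) + (-2.6667)·(-2.6667) + (-2.6667)·(-2.6667)) / 5 = 33.3333/5 = 6.6667
  s[X_1,X_2] = ((-1.6667)·(1.3333) + (2.3333)·(0.3333) + (2.3333)·(-2.6667) + (2.3333)·(2.3333) + (-2.6667)·(-2.6667) + (-2.6667)·(1.3333)) / 5 = 1.3333/5 = 0.2667
  s[X_2,X_2] = ((1.3333)·(1.3333) + (0.3333)·(0.3333) + (-2.6667)·(-2.6667) + (2.3333)·(2.3333) + (-2.6667)·(-2.6667) + (1.3333)·(1.3333)) / 5 = 23.3333/5 = 4.6667
  Sample standard deviations s_i = √(s[i,i]):
  s(X_1) = √(6.6667) = 2.582
  s(X_2) = √(4.6667) = 2.1602

Step 3 — r_{ij} = s_{ij} / (s_i · s_j):
  r[X_1,X_1] = 1 (diagonal).
  r[X_1,X_2] = 0.2667 / (2.582 · 2.1602) = 0.2667 / 5.5777 = 0.0478
  r[X_2,X_2] = 1 (diagonal).

R is symmetric with unit diagonal. Assembling:

R = [[1, 0.0478],
 [0.0478, 1]]


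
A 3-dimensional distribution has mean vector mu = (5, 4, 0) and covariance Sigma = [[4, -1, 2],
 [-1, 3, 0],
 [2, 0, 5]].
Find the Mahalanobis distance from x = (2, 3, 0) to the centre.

Step 1 — centre the observation: (x - mu) = (-3, -1, 0).

Step 2 — invert Sigma (cofactor / det for 3×3, or solve directly):
  Sigma^{-1} = [[0.3488, 0.1163, -0.1395],
 [0.1163, 0.3721, -0.0465],
 [-0.1395, -0.0465, 0.2558]].

Step 3 — form the quadratic (x - mu)^T · Sigma^{-1} · (x - mu):
  Sigma^{-1} · (x - mu) = (-1.1628, -0.7209, 0.4651).
  (x - mu)^T · [Sigma^{-1} · (x - mu)] = (-3)·(-1.1628) + (-1)·(-0.7209) + (0)·(0.4651) = 4.2093.

Step 4 — take square root: d = √(4.2093) ≈ 2.0517.

d(x, mu) = √(4.2093) ≈ 2.0517


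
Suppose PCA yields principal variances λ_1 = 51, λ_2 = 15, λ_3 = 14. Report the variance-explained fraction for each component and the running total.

Step 1 — total variance = trace(Sigma) = Σ λ_i = 51 + 15 + 14 = 80.

Step 2 — fraction explained by component i = λ_i / Σ λ:
  PC1: 51/80 = 0.6375
  PC2: 15/80 = 0.1875
  PC3: 14/80 = 0.175

Step 3 — cumulative fraction after k components = (λ_1 + ... + λ_k) / Σ λ:
  k = 1: 51/80 = 0.6375
  k = 2: (51 + 15)/80 = 66/80 = 0.825
  k = 3: (51 + 15 + 14)/80 = 80/80 = 1

Summary (fraction, with percent):

explained: PC1 0.6375 (63.75%), PC2 0.1875 (18.75%), PC3 0.175 (17.5%);  cumulative: 0.6375, 0.825, 1


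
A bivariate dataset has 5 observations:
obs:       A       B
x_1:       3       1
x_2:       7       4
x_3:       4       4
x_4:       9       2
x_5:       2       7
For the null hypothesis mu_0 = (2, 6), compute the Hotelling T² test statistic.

Step 1 — sample mean vector:
  mean(A) = (3 + 7 + 4 + 9 + 2) / 5 = 25/5 = 5
  mean(B) = (1 + 4 + 4 + 2 + 7) / 5 = 18/5 = 3.6
  x̄ = (5, 3.6),  deviation x̄ - mu_0 = (5, 3.6) - (2, 6) = (3, -2.4).

Step 2 — sample covariance matrix, S[i,j] = (1/(n-1)) · Σ_k (x_{k,i} - mean_i) · (x_{k,j} - mean_j), divisor n-1 = 4:
  S[A,A] = ((-2)·(-2) + (2)·(2) + (-1)·(-1) + (4)·(4) + (-3)·(-3)) / 4 = 34/4 = 8.5
  S[A,B] = ((-2)·(-2.6) + (2)·(0.4) + (-1)·(0.4) + (4)·(-1.6) + (-3)·(3.4)) / 4 = -11/4 = -2.75
  S[B,B] = ((-2.6)·(-2.6) + (0.4)·(0.4) + (0.4)·(0.4) + (-1.6)·(-1.6) + (3.4)·(3.4)) / 4 = 21.2/4 = 5.3
  S = [[8.5, -2.75],
 [-2.75, 5.3]].

Step 3 — invert S. det(S) = 8.5·5.3 - (-2.75)² = 37.4875.
  S^{-1} = (1/det) · [[d, -b], [-b, a]] = [[0.1414, 0.0734],
 [0.0734, 0.2267]].

Step 4 — quadratic form (x̄ - mu_0)^T · S^{-1} · (x̄ - mu_0):
  S^{-1} · (x̄ - mu_0) = (0.2481, -0.3241),
  (x̄ - mu_0)^T · [...] = (3)·(0.2481) + (-2.4)·(-0.3241) = 1.5221.

Step 5 — scale by n: T² = 5 · 1.5221 = 7.6105.

T² ≈ 7.6105


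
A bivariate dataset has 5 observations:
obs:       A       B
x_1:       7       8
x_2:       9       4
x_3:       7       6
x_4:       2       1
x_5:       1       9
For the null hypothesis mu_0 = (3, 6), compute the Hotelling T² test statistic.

Step 1 — sample mean vector:
  mean(A) = (7 + 9 + 7 + 2 + 1) / 5 = 26/5 = 5.2
  mean(B) = (8 + 4 + 6 + 1 + 9) / 5 = 28/5 = 5.6
  x̄ = (5.2, 5.6),  deviation x̄ - mu_0 = (5.2, 5.6) - (3, 6) = (2.2, -0.4).

Step 2 — sample covariance matrix, S[i,j] = (1/(n-1)) · Σ_k (x_{k,i} - mean_i) · (x_{k,j} - mean_j), divisor n-1 = 4:
  S[A,A] = ((1.8)·(1.8) + (3.8)·(3.8) + (1.8)·(1.8) + (-3.2)·(-3.2) + (-4.2)·(-4.2)) / 4 = 48.8/4 = 12.2
  S[A,B] = ((1.8)·(2.4) + (3.8)·(-1.6) + (1.8)·(0.4) + (-3.2)·(-4.6) + (-4.2)·(3.4)) / 4 = -0.6/4 = -0.15
  S[B,B] = ((2.4)·(2.4) + (-1.6)·(-1.6) + (0.4)·(0.4) + (-4.6)·(-4.6) + (3.4)·(3.4)) / 4 = 41.2/4 = 10.3
  S = [[12.2, -0.15],
 [-0.15, 10.3]].

Step 3 — invert S. det(S) = 12.2·10.3 - (-0.15)² = 125.6375.
  S^{-1} = (1/det) · [[d, -b], [-b, a]] = [[0.082, 0.0012],
 [0.0012, 0.0971]].

Step 4 — quadratic form (x̄ - mu_0)^T · S^{-1} · (x̄ - mu_0):
  S^{-1} · (x̄ - mu_0) = (0.1799, -0.0362),
  (x̄ - mu_0)^T · [...] = (2.2)·(0.1799) + (-0.4)·(-0.0362) = 0.4102.

Step 5 — scale by n: T² = 5 · 0.4102 = 2.0511.

T² ≈ 2.0511


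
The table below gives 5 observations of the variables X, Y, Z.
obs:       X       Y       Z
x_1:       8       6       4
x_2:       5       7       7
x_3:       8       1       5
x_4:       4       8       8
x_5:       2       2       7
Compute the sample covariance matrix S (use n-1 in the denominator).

Step 1 — column means:
  mean(X) = (8 + 5 + 8 + 4 + 2) / 5 = 27/5 = 5.4
  mean(Y) = (6 + 7 + 1 + 8 + 2) / 5 = 24/5 = 4.8
  mean(Z) = (4 + 7 + 5 + 8 + 7) / 5 = 31/5 = 6.2

Step 2 — sample covariance S[i,j] = (1/(n-1)) · Σ_k (x_{k,i} - mean_i) · (x_{k,j} - mean_j), with n-1 = 4.
  S[X,X] = ((2.6)·(2.6) + (-0.4)·(-0.4) + (2.6)·(2.6) + (-1.4)·(-1.4) + (-3.4)·(-3.4)) / 4 = 27.2/4 = 6.8
  S[X,Y] = ((2.6)·(1.2) + (-0.4)·(2.2) + (2.6)·(-3.8) + (-1.4)·(3.2) + (-3.4)·(-2.8)) / 4 = -2.6/4 = -0.65
  S[X,Z] = ((2.6)·(-2.2) + (-0.4)·(0.8) + (2.6)·(-1.2) + (-1.4)·(1.8) + (-3.4)·(0.8)) / 4 = -14.4/4 = -3.6
  S[Y,Y] = ((1.2)·(1.2) + (2.2)·(2.2) + (-3.8)·(-3.8) + (3.2)·(3.2) + (-2.8)·(-2.8)) / 4 = 38.8/4 = 9.7
  S[Y,Z] = ((1.2)·(-2.2) + (2.2)·(0.8) + (-3.8)·(-1.2) + (3.2)·(1.8) + (-2.8)·(0.8)) / 4 = 7.2/4 = 1.8
  S[Z,Z] = ((-2.2)·(-2.2) + (0.8)·(0.8) + (-1.2)·(-1.2) + (1.8)·(1.8) + (0.8)·(0.8)) / 4 = 10.8/4 = 2.7

S is symmetric (S[j,i] = S[i,j]). Assembling:

S = [[6.8, -0.65, -3.6],
 [-0.65, 9.7, 1.8],
 [-3.6, 1.8, 2.7]]


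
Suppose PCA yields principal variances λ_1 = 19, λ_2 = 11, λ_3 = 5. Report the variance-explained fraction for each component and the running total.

Step 1 — total variance = trace(Sigma) = Σ λ_i = 19 + 11 + 5 = 35.

Step 2 — fraction explained by component i = λ_i / Σ λ:
  PC1: 19/35 = 0.5429
  PC2: 11/35 = 0.3143
  PC3: 5/35 = 0.1429

Step 3 — cumulative fraction after k components = (λ_1 + ... + λ_k) / Σ λ:
  k = 1: 19/35 = 0.5429
  k = 2: (19 + 11)/35 = 30/35 = 0.8571
  k = 3: (19 + 11 + 5)/35 = 35/35 = 1

Summary (fraction, with percent):

explained: PC1 0.5429 (54.29%), PC2 0.3143 (31.43%), PC3 0.1429 (14.29%);  cumulative: 0.5429, 0.8571, 1


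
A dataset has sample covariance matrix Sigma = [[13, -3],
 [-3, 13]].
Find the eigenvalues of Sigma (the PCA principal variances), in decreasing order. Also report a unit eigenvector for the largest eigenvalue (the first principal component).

Step 1 — characteristic polynomial of 2×2 Sigma:
  det(Sigma - λI) = λ² - trace · λ + det = 0.
  trace = 13 + 13 = 26, det = 13·13 - (-3)² = 160.
Step 2 — discriminant:
  Δ = trace² - 4·det = 676 - 640 = 36.
Step 3 — eigenvalues:
  λ = (trace ± √Δ)/2 = (26 ± 6)/2,
  λ_1 = 16,  λ_2 = 10.

Step 4 — unit eigenvector for λ_1: solve (Sigma - λ_1 I)v = 0. First row:
  (13 - 16)·v_x + (-3)·v_y = 0, i.e. (-3)·v_x + (-3)·v_y = 0,
  so v ∝ (b, λ_1 - a) = (-3, 3); multiply by -1 so the first entry is positive: u = (3, -3).
  ||u|| = √((3)² + (-3)²) = √(18) ≈ 4.2426,
  v_1 = u/||u|| ≈ (0.7071, -0.7071) (||v_1|| = 1).

λ_1 = 16,  λ_2 = 10;  v_1 ≈ (0.7071, -0.7071)


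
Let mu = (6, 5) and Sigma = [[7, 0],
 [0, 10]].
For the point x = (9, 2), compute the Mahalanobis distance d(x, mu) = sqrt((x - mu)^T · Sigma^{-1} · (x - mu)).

Step 1 — centre the observation: (x - mu) = (3, -3).

Step 2 — invert Sigma. det(Sigma) = 7·10 - (0)² = 70.
  Sigma^{-1} = (1/det) · [[d, -b], [-b, a]] = [[0.1429, 0],
 [0, 0.1]].

Step 3 — form the quadratic (x - mu)^T · Sigma^{-1} · (x - mu):
  Sigma^{-1} · (x - mu) = (0.4286, -0.3).
  (x - mu)^T · [Sigma^{-1} · (x - mu)] = (3)·(0.4286) + (-3)·(-0.3) = 2.1857.

Step 4 — take square root: d = √(2.1857) ≈ 1.4784.

d(x, mu) = √(2.1857) ≈ 1.4784


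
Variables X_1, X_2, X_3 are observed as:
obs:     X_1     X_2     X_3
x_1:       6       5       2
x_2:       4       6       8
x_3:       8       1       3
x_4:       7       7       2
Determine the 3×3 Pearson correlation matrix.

Step 1 — column means:
  mean(X_1) = (6 + 4 + 8 + 7) / 4 = 25/4 = 6.25
  mean(X_2) = (5 + 6 + 1 + 7) / 4 = 19/4 = 4.75
  mean(X_3) = (2 + 8 + 3 + 2) / 4 = 15/4 = 3.75

Step 2 — sample variances and covariances s[i,j] = (1/(n-1)) · Σ_k (x_{k,i} - mean_i) · (x_{k,j} - mean_j), with n-1 = 3:
  s[X_1,X_1] = ((-0.25)·(-0.25) + (-2.25)·(-2.25) + (1.75)·(1.75) + (0.75)·(0.75)) / 3 = 8.75/3 = 2.9167
  s[X_1,X_2] = ((-0.25)·(0.25) + (-2.25)·(1.25) + (1.75)·(-3.75) + (0.75)·(2.25)) / 3 = -7.75/3 = -2.5833
  s[X_1,X_3] = ((-0.25)·(-1.75) + (-2.25)·(4.25) + (1.75)·(-0.75) + (0.75)·(-1.75)) / 3 = -11.75/3 = -3.9167
  s[X_2,X_2] = ((0.25)·(0.25) + (1.25)·(1.25) + (-3.75)·(-3.75) + (2.25)·(2.25)) / 3 = 20.75/3 = 6.9167
  s[X_2,X_3] = ((0.25)·(-1.75) + (1.25)·(4.25) + (-3.75)·(-0.75) + (2.25)·(-1.75)) / 3 = 3.75/3 = 1.25
  s[X_3,X_3] = ((-1.75)·(-1.75) + (4.25)·(4.25) + (-0.75)·(-0.75) + (-1.75)·(-1.75)) / 3 = 24.75/3 = 8.25
  Sample standard deviations s_i = √(s[i,i]):
  s(X_1) = √(2.9167) = 1.7078
  s(X_2) = √(6.9167) = 2.63
  s(X_3) = √(8.25) = 2.8723

Step 3 — r_{ij} = s_{ij} / (s_i · s_j):
  r[X_1,X_1] = 1 (diagonal).
  r[X_1,X_2] = -2.5833 / (1.7078 · 2.63) = -2.5833 / 4.4915 = -0.5752
  r[X_1,X_3] = -3.9167 / (1.7078 · 2.8723) = -3.9167 / 4.9054 = -0.7984
  r[X_2,X_2] = 1 (diagonal).
  r[X_2,X_3] = 1.25 / (2.63 · 2.8723) = 1.25 / 7.554 = 0.1655
  r[X_3,X_3] = 1 (diagonal).

R is symmetric with unit diagonal. Assembling:

R = [[1, -0.5752, -0.7984],
 [-0.5752, 1, 0.1655],
 [-0.7984, 0.1655, 1]]


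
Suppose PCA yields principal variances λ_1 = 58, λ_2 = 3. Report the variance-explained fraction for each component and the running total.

Step 1 — total variance = trace(Sigma) = Σ λ_i = 58 + 3 = 61.

Step 2 — fraction explained by component i = λ_i / Σ λ:
  PC1: 58/61 = 0.9508
  PC2: 3/61 = 0.0492

Step 3 — cumulative fraction after k components = (λ_1 + ... + λ_k) / Σ λ:
  k = 1: 58/61 = 0.9508
  k = 2: (58 + 3)/61 = 61/61 = 1

Summary (fraction, with percent):

explained: PC1 0.9508 (95.08%), PC2 0.0492 (4.92%);  cumulative: 0.9508, 1


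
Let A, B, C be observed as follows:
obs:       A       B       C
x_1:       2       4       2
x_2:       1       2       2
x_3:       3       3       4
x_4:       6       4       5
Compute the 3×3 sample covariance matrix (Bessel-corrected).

Step 1 — column means:
  mean(A) = (2 + 1 + 3 + 6) / 4 = 12/4 = 3
  mean(B) = (4 + 2 + 3 + 4) / 4 = 13/4 = 3.25
  mean(C) = (2 + 2 + 4 + 5) / 4 = 13/4 = 3.25

Step 2 — sample covariance S[i,j] = (1/(n-1)) · Σ_k (x_{k,i} - mean_i) · (x_{k,j} - mean_j), with n-1 = 3.
  S[A,A] = ((-1)·(-1) + (-2)·(-2) + (0)·(0) + (3)·(3)) / 3 = 14/3 = 4.6667
  S[A,B] = ((-1)·(0.75) + (-2)·(-1.25) + (0)·(-0.25) + (3)·(0.75)) / 3 = 4/3 = 1.3333
  S[A,C] = ((-1)·(-1.25) + (-2)·(-1.25) + (0)·(0.75) + (3)·(1.75)) / 3 = 9/3 = 3
  S[B,B] = ((0.75)·(0.75) + (-1.25)·(-1.25) + (-0.25)·(-0.25) + (0.75)·(0.75)) / 3 = 2.75/3 = 0.9167
  S[B,C] = ((0.75)·(-1.25) + (-1.25)·(-1.25) + (-0.25)·(0.75) + (0.75)·(1.75)) / 3 = 1.75/3 = 0.5833
  S[C,C] = ((-1.25)·(-1.25) + (-1.25)·(-1.25) + (0.75)·(0.75) + (1.75)·(1.75)) / 3 = 6.75/3 = 2.25

S is symmetric (S[j,i] = S[i,j]). Assembling:

S = [[4.6667, 1.3333, 3],
 [1.3333, 0.9167, 0.5833],
 [3, 0.5833, 2.25]]


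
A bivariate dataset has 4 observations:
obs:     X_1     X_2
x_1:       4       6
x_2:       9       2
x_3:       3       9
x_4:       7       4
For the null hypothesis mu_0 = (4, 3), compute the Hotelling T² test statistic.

Step 1 — sample mean vector:
  mean(X_1) = (4 + 9 + 3 + 7) / 4 = 23/4 = 5.75
  mean(X_2) = (6 + 2 + 9 + 4) / 4 = 21/4 = 5.25
  x̄ = (5.75, 5.25),  deviation x̄ - mu_0 = (5.75, 5.25) - (4, 3) = (1.75, 2.25).

Step 2 — sample covariance matrix, S[i,j] = (1/(n-1)) · Σ_k (x_{k,i} - mean_i) · (x_{k,j} - mean_j), divisor n-1 = 3:
  S[X_1,X_1] = ((-1.75)·(-1.75) + (3.25)·(3.25) + (-2.75)·(-2.75) + (1.25)·(1.25)) / 3 = 22.75/3 = 7.5833
  S[X_1,X_2] = ((-1.75)·(0.75) + (3.25)·(-3.25) + (-2.75)·(3.75) + (1.25)·(-1.25)) / 3 = -23.75/3 = -7.9167
  S[X_2,X_2] = ((0.75)·(0.75) + (-3.25)·(-3.25) + (3.75)·(3.75) + (-1.25)·(-1.25)) / 3 = 26.75/3 = 8.9167
  S = [[7.5833, -7.9167],
 [-7.9167, 8.9167]].

Step 3 — invert S. det(S) = 7.5833·8.9167 - (-7.9167)² = 4.9444.
  S^{-1} = (1/det) · [[d, -b], [-b, a]] = [[1.8034, 1.6011],
 [1.6011, 1.5337]].

Step 4 — quadratic form (x̄ - mu_0)^T · S^{-1} · (x̄ - mu_0):
  S^{-1} · (x̄ - mu_0) = (6.7584, 6.2528),
  (x̄ - mu_0)^T · [...] = (1.75)·(6.7584) + (2.25)·(6.2528) = 25.8961.

Step 5 — scale by n: T² = 4 · 25.8961 = 103.5843.

T² ≈ 103.5843


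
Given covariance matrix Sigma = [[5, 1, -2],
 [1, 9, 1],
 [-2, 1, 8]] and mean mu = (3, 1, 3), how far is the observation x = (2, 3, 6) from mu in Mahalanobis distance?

Step 1 — centre the observation: (x - mu) = (-1, 2, 3).

Step 2 — invert Sigma (cofactor / det for 3×3, or solve directly):
  Sigma^{-1} = [[0.2313, -0.0326, 0.0619],
 [-0.0326, 0.1173, -0.0228],
 [0.0619, -0.0228, 0.1433]].

Step 3 — form the quadratic (x - mu)^T · Sigma^{-1} · (x - mu):
  Sigma^{-1} · (x - mu) = (-0.1107, 0.1987, 0.3225).
  (x - mu)^T · [Sigma^{-1} · (x - mu)] = (-1)·(-0.1107) + (2)·(0.1987) + (3)·(0.3225) = 1.4756.

Step 4 — take square root: d = √(1.4756) ≈ 1.2147.

d(x, mu) = √(1.4756) ≈ 1.2147


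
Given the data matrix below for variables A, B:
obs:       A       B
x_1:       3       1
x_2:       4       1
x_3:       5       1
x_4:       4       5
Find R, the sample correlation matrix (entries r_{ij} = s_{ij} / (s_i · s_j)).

Step 1 — column means:
  mean(A) = (3 + 4 + 5 + 4) / 4 = 16/4 = 4
  mean(B) = (1 + 1 + 1 + 5) / 4 = 8/4 = 2

Step 2 — sample variances and covariances s[i,j] = (1/(n-1)) · Σ_k (x_{k,i} - mean_i) · (x_{k,j} - mean_j), with n-1 = 3:
  s[A,A] = ((-1)·(-1) + (0)·(0) + (1)·(1) + (0)·(0)) / 3 = 2/3 = 0.6667
  s[A,B] = ((-1)·(-1) + (0)·(-1) + (1)·(-1) + (0)·(3)) / 3 = 0/3 = 0
  s[B,B] = ((-1)·(-1) + (-1)·(-1) + (-1)·(-1) + (3)·(3)) / 3 = 12/3 = 4
  Sample standard deviations s_i = √(s[i,i]):
  s(A) = √(0.6667) = 0.8165
  s(B) = √(4) = 2

Step 3 — r_{ij} = s_{ij} / (s_i · s_j):
  r[A,A] = 1 (diagonal).
  r[A,B] = 0 / (0.8165 · 2) = 0 / 1.633 = 0
  r[B,B] = 1 (diagonal).

R is symmetric with unit diagonal. Assembling:

R = [[1, 0],
 [0, 1]]


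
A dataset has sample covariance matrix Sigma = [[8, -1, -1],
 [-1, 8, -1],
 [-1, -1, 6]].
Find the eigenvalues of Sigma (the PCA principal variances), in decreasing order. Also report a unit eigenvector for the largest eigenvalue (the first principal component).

Step 1 — characteristic polynomial p(λ) = det(λI - Sigma) = λ³ - tr·λ² + c_1·λ - det, where tr = trace, c_1 = sum of the principal 2×2 minors, det = det(Sigma):
  tr = 8 + 8 + 6 = 22,
  c_1 = (8·8 - (-1)²) + (8·6 - (-1)²) + (8·6 - (-1)²) = 63 + 47 + 47 = 157,
  det = 8·(8·6 - (-1)²) - (-1)·((-1)·6 - (-1)·(-1)) + (-1)·((-1)·(-1) - 8·(-1)) = 8·(47) - (-1)·(-7) + (-1)·(9) = 360.
  So p(λ) = λ³ - 22λ² + 157λ - 360.
Step 2 — look for an integer root (rational root theorem: any rational root is an integer divisor of 360). Testing λ = 5:
  p(5) = 125 - 550 + 785 - 360 = 0  ✓
  Dividing out (λ - 5): p(λ) = (λ - 5)(λ² - 17λ + 72).
Step 3 — remaining eigenvalues from the quadratic λ² - 17λ + 72 = 0:
  Δ = 17² - 4·72 = 289 - 288 = 1,  λ = (17 ± √1)/2 = (17 ± 1)/2 = 9 or 8.
  Sorted: λ_1 = 9,  λ_2 = 8,  λ_3 = 5  (check: sum = 22 = tr ✓).

Step 4 — unit eigenvector for λ_1 = 9: v spans the null space of (Sigma - λ_1 I), whose rows are
  r_1 = (-1, -1, -1),  r_2 = (-1, -1, -1),  r_3 = (-1, -1, -3).
  v is orthogonal to every row, so take v ∝ r_1 × r_3 = ((-1)·(-3) - (-1)·(-1), (-1)·(-1) - (-1)·(-3), (-1)·(-1) - (-1)·(-1)) = (2, -2, 0).
  Rescale (divide by 2): u = (1, -1, 0).
  ||u|| = √((1)² + (-1)² + (0)²) = √(2) ≈ 1.4142,  v_1 = u/||u|| ≈ (0.7071, -0.7071, 0) (||v_1|| = 1).

λ_1 = 9,  λ_2 = 8,  λ_3 = 5;  v_1 ≈ (0.7071, -0.7071, 0)
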